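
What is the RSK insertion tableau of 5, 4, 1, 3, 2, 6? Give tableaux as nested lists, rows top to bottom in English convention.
P = [[1, 2, 6], [3], [4], [5]]

Insert 5: appended to row 1. P = [[5]].
Insert 4: 4 bumps 5 from row 1; 5 starts row 2. P = [[4], [5]].
Insert 1: 1 bumps 4 from row 1; 4 bumps 5 from row 2; 5 starts row 3. P = [[1], [4], [5]].
Insert 3: appended to row 1. P = [[1, 3], [4], [5]].
Insert 2: 2 bumps 3 from row 1; 3 bumps 4 from row 2; 4 bumps 5 from row 3; 5 starts row 4. P = [[1, 2], [3], [4], [5]].
Insert 6: appended to row 1. P = [[1, 2, 6], [3], [4], [5]].

So P = [[1, 2, 6], [3], [4], [5]].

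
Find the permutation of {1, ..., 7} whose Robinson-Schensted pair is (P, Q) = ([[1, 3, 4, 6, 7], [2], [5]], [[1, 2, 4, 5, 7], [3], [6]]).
2 5 3 4 6 1 7

Reverse the RSK construction: for i from n down to 1, find the cell of Q containing i, remove the entry at that cell from P, and reverse-bump it up through P; the value ejected from row 1 is w(i).

Step i=7: Q has 7 at row 1, column 5; remove that cell from P, ejecting 7. So w(7) = 7. P is now [[1, 3, 4, 6], [2], [5]].
Step i=6: Q has 6 at row 3, column 1; remove 5 from row 3 of P and reverse-bump: 5 enters row 2 and ejects 2; 2 enters row 1 and ejects 1. So w(6) = 1. P is now [[2, 3, 4, 6], [5]].
Step i=5: Q has 5 at row 1, column 4; remove that cell from P, ejecting 6. So w(5) = 6. P is now [[2, 3, 4], [5]].
Step i=4: Q has 4 at row 1, column 3; remove that cell from P, ejecting 4. So w(4) = 4. P is now [[2, 3], [5]].
Step i=3: Q has 3 at row 2, column 1; remove 5 from row 2 of P and reverse-bump: 5 enters row 1 and ejects 3. So w(3) = 3. P is now [[2, 5]].
Step i=2: Q has 2 at row 1, column 2; remove that cell from P, ejecting 5. So w(2) = 5. P is now [[2]].
Step i=1: Q has 1 at row 1, column 1; remove that cell from P, ejecting 2. So w(1) = 2. P is now [].

So w = 2 5 3 4 6 1 7.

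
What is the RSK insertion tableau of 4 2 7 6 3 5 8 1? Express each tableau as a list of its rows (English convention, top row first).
P = [[1, 3, 5, 8], [2, 6], [4], [7]]

After inserting 4: P = [[4]].
After inserting 2: P = [[2], [4]].
After inserting 7: P = [[2, 7], [4]].
After inserting 6: P = [[2, 6], [4, 7]].
After inserting 3: P = [[2, 3], [4, 6], [7]].
After inserting 5: P = [[2, 3, 5], [4, 6], [7]].
After inserting 8: P = [[2, 3, 5, 8], [4, 6], [7]].
After inserting 1: P = [[1, 3, 5, 8], [2, 6], [4], [7]].

So P = [[1, 3, 5, 8], [2, 6], [4], [7]].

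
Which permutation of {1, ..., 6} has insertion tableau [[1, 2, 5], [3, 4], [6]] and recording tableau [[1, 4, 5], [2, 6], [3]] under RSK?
Reverse the RSK construction: for i from n down to 1, find the cell of Q containing i, remove the entry at that cell from P, and reverse-bump it up through P; the value ejected from row 1 is w(i).

Step i=6: Q has 6 at row 2, column 2; remove 4 from row 2 of P and reverse-bump: 4 enters row 1 and ejects 2. So w(6) = 2. P is now [[1, 4, 5], [3], [6]].
Step i=5: Q has 5 at row 1, column 3; remove that cell from P, ejecting 5. So w(5) = 5. P is now [[1, 4], [3], [6]].
Step i=4: Q has 4 at row 1, column 2; remove that cell from P, ejecting 4. So w(4) = 4. P is now [[1], [3], [6]].
Step i=3: Q has 3 at row 3, column 1; remove 6 from row 3 of P and reverse-bump: 6 enters row 2 and ejects 3; 3 enters row 1 and ejects 1. So w(3) = 1. P is now [[3], [6]].
Step i=2: Q has 2 at row 2, column 1; remove 6 from row 2 of P and reverse-bump: 6 enters row 1 and ejects 3. So w(2) = 3. P is now [[6]].
Step i=1: Q has 1 at row 1, column 1; remove that cell from P, ejecting 6. So w(1) = 6. P is now [].

So w = 6 3 1 4 5 2.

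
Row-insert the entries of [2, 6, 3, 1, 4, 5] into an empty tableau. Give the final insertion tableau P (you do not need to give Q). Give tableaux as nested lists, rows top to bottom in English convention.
Insert 2: appended to row 1. P = [[2]].
Insert 6: appended to row 1. P = [[2, 6]].
Insert 3: 3 bumps 6 from row 1; 6 starts row 2. P = [[2, 3], [6]].
Insert 1: 1 bumps 2 from row 1; 2 bumps 6 from row 2; 6 starts row 3. P = [[1, 3], [2], [6]].
Insert 4: appended to row 1. P = [[1, 3, 4], [2], [6]].
Insert 5: appended to row 1. P = [[1, 3, 4, 5], [2], [6]].

So P = [[1, 3, 4, 5], [2], [6]].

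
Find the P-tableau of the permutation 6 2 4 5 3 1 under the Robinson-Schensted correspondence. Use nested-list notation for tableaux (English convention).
Insert 6: appended to row 1. P = [[6]].
Insert 2: 2 bumps 6 from row 1; 6 starts row 2. P = [[2], [6]].
Insert 4: appended to row 1. P = [[2, 4], [6]].
Insert 5: appended to row 1. P = [[2, 4, 5], [6]].
Insert 3: 3 bumps 4 from row 1; 4 bumps 6 from row 2; 6 starts row 3. P = [[2, 3, 5], [4], [6]].
Insert 1: 1 bumps 2 from row 1; 2 bumps 4 from row 2; 4 bumps 6 from row 3; 6 starts row 4. P = [[1, 3, 5], [2], [4], [6]].

So P = [[1, 3, 5], [2], [4], [6]].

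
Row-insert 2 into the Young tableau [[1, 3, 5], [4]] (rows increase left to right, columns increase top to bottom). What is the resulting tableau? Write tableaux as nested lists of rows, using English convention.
[[1, 2, 5], [3], [4]]

In row 1, 2 replaces 3 (the leftmost entry greater than 2); 3 is bumped to row 2. In row 2, 3 replaces 4 (the leftmost entry greater than 3); 4 is bumped to row 3. 4 starts a new row 3. The new tableau is [[1, 2, 5], [3], [4]].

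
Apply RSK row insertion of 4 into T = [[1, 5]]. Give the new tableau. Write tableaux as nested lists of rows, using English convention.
[[1, 4], [5]]

In row 1, 4 replaces 5 (the leftmost entry greater than 4); 5 is bumped to row 2. 5 starts a new row 2. The new tableau is [[1, 4], [5]].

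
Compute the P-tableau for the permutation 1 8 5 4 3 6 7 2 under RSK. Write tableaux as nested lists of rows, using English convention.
Insert 1: appended to row 1. P = [[1]].
Insert 8: appended to row 1. P = [[1, 8]].
Insert 5: 5 bumps 8 from row 1; 8 starts row 2. P = [[1, 5], [8]].
Insert 4: 4 bumps 5 from row 1; 5 bumps 8 from row 2; 8 starts row 3. P = [[1, 4], [5], [8]].
Insert 3: 3 bumps 4 from row 1; 4 bumps 5 from row 2; 5 bumps 8 from row 3; 8 starts row 4. P = [[1, 3], [4], [5], [8]].
Insert 6: appended to row 1. P = [[1, 3, 6], [4], [5], [8]].
Insert 7: appended to row 1. P = [[1, 3, 6, 7], [4], [5], [8]].
Insert 2: 2 bumps 3 from row 1; 3 bumps 4 from row 2; 4 bumps 5 from row 3; 5 bumps 8 from row 4; 8 starts row 5. P = [[1, 2, 6, 7], [3], [4], [5], [8]].

So P = [[1, 2, 6, 7], [3], [4], [5], [8]].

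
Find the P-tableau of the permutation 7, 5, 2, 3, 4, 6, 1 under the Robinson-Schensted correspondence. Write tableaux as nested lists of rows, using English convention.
Insert 7: appended to row 1. P = [[7]].
Insert 5: 5 bumps 7 from row 1; 7 starts row 2. P = [[5], [7]].
Insert 2: 2 bumps 5 from row 1; 5 bumps 7 from row 2; 7 starts row 3. P = [[2], [5], [7]].
Insert 3: appended to row 1. P = [[2, 3], [5], [7]].
Insert 4: appended to row 1. P = [[2, 3, 4], [5], [7]].
Insert 6: appended to row 1. P = [[2, 3, 4, 6], [5], [7]].
Insert 1: 1 bumps 2 from row 1; 2 bumps 5 from row 2; 5 bumps 7 from row 3; 7 starts row 4. P = [[1, 3, 4, 6], [2], [5], [7]].

So P = [[1, 3, 4, 6], [2], [5], [7]].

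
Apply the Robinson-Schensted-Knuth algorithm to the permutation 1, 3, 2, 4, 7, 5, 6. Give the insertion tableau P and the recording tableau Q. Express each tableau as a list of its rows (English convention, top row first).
Insert each entry of the permutation into P by Schensted row insertion, recording in Q the position of each new cell.

Insert 1: appended to row 1. P = [[1]].
Insert 3: appended to row 1. P = [[1, 3]].
Insert 2: 2 bumps 3 from row 1; 3 starts row 2. P = [[1, 2], [3]].
Insert 4: appended to row 1. P = [[1, 2, 4], [3]].
Insert 7: appended to row 1. P = [[1, 2, 4, 7], [3]].
Insert 5: 5 bumps 7 from row 1; 7 appends to row 2. P = [[1, 2, 4, 5], [3, 7]].
Insert 6: appended to row 1. P = [[1, 2, 4, 5, 6], [3, 7]].

So P = [[1, 2, 4, 5, 6], [3, 7]], Q = [[1, 2, 4, 5, 7], [3, 6]].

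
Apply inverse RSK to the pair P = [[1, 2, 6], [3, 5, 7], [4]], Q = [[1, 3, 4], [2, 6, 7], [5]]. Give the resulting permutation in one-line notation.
Reverse the RSK construction: for i from n down to 1, find the cell of Q containing i, remove the entry at that cell from P, and reverse-bump it up through P; the value ejected from row 1 is w(i).

Step i=7: Q has 7 at row 2, column 3; remove 7 from row 2 of P and reverse-bump: 7 enters row 1 and ejects 6. So w(7) = 6. P is now [[1, 2, 7], [3, 5], [4]].
Step i=6: Q has 6 at row 2, column 2; remove 5 from row 2 of P and reverse-bump: 5 enters row 1 and ejects 2. So w(6) = 2. P is now [[1, 5, 7], [3], [4]].
Step i=5: Q has 5 at row 3, column 1; remove 4 from row 3 of P and reverse-bump: 4 enters row 2 and ejects 3; 3 enters row 1 and ejects 1. So w(5) = 1. P is now [[3, 5, 7], [4]].
Step i=4: Q has 4 at row 1, column 3; remove that cell from P, ejecting 7. So w(4) = 7. P is now [[3, 5], [4]].
Step i=3: Q has 3 at row 1, column 2; remove that cell from P, ejecting 5. So w(3) = 5. P is now [[3], [4]].
Step i=2: Q has 2 at row 2, column 1; remove 4 from row 2 of P and reverse-bump: 4 enters row 1 and ejects 3. So w(2) = 3. P is now [[4]].
Step i=1: Q has 1 at row 1, column 1; remove that cell from P, ejecting 4. So w(1) = 4. P is now [].

So w = 4 3 5 7 1 2 6.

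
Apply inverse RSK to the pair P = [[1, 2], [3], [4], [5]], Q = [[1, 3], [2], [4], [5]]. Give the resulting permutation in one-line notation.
Reverse the RSK construction: for i from n down to 1, find the cell of Q containing i, remove the entry at that cell from P, and reverse-bump it up through P; the value ejected from row 1 is w(i).

Step i=5: Q has 5 at row 4, column 1; remove 5 from row 4 of P and reverse-bump: 5 enters row 3 and ejects 4; 4 enters row 2 and ejects 3; 3 enters row 1 and ejects 2. So w(5) = 2. P is now [[1, 3], [4], [5]].
Step i=4: Q has 4 at row 3, column 1; remove 5 from row 3 of P and reverse-bump: 5 enters row 2 and ejects 4; 4 enters row 1 and ejects 3. So w(4) = 3. P is now [[1, 4], [5]].
Step i=3: Q has 3 at row 1, column 2; remove that cell from P, ejecting 4. So w(3) = 4. P is now [[1], [5]].
Step i=2: Q has 2 at row 2, column 1; remove 5 from row 2 of P and reverse-bump: 5 enters row 1 and ejects 1. So w(2) = 1. P is now [[5]].
Step i=1: Q has 1 at row 1, column 1; remove that cell from P, ejecting 5. So w(1) = 5. P is now [].

So w = 5 1 4 3 2.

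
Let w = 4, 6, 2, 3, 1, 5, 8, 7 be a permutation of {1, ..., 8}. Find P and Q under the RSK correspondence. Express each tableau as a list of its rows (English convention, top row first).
P = [[1, 3, 5, 7], [2, 6, 8], [4]], Q = [[1, 2, 6, 7], [3, 4, 8], [5]]

Insert each entry of the permutation into P by Schensted row insertion, recording in Q the position of each new cell.

After inserting 4: P = [[4]].
After inserting 6: P = [[4, 6]].
After inserting 2: P = [[2, 6], [4]].
After inserting 3: P = [[2, 3], [4, 6]].
After inserting 1: P = [[1, 3], [2, 6], [4]].
After inserting 5: P = [[1, 3, 5], [2, 6], [4]].
After inserting 8: P = [[1, 3, 5, 8], [2, 6], [4]].
After inserting 7: P = [[1, 3, 5, 7], [2, 6, 8], [4]].

So P = [[1, 3, 5, 7], [2, 6, 8], [4]], Q = [[1, 2, 6, 7], [3, 4, 8], [5]].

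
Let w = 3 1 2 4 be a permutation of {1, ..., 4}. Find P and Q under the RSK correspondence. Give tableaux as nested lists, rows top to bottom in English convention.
Insert each entry of the permutation into P by Schensted row insertion, recording in Q the position of each new cell.

Insert 3: appended to row 1. P = [[3]].
Insert 1: 1 bumps 3 from row 1; 3 starts row 2. P = [[1], [3]].
Insert 2: appended to row 1. P = [[1, 2], [3]].
Insert 4: appended to row 1. P = [[1, 2, 4], [3]].

So P = [[1, 2, 4], [3]], Q = [[1, 3, 4], [2]].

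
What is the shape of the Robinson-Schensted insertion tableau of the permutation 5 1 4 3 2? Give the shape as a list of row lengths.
Row-insert each entry into an empty tableau.

After inserting 5: P = [[5]].
After inserting 1: P = [[1], [5]].
After inserting 4: P = [[1, 4], [5]].
After inserting 3: P = [[1, 3], [4], [5]].
After inserting 2: P = [[1, 2], [3], [4], [5]].

The final insertion tableau P = [[1, 2], [3], [4], [5]] has shape [2, 1, 1, 1].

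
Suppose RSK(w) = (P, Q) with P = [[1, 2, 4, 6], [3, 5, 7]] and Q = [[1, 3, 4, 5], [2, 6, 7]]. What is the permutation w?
3 1 2 5 7 4 6

Reverse the RSK construction: for i from n down to 1, find the cell of Q containing i, remove the entry at that cell from P, and reverse-bump it up through P; the value ejected from row 1 is w(i).

Step i=7: Q has 7 at row 2, column 3; remove 7 from row 2 of P and reverse-bump: 7 enters row 1 and ejects 6. So w(7) = 6. P is now [[1, 2, 4, 7], [3, 5]].
Step i=6: Q has 6 at row 2, column 2; remove 5 from row 2 of P and reverse-bump: 5 enters row 1 and ejects 4. So w(6) = 4. P is now [[1, 2, 5, 7], [3]].
Step i=5: Q has 5 at row 1, column 4; remove that cell from P, ejecting 7. So w(5) = 7. P is now [[1, 2, 5], [3]].
Step i=4: Q has 4 at row 1, column 3; remove that cell from P, ejecting 5. So w(4) = 5. P is now [[1, 2], [3]].
Step i=3: Q has 3 at row 1, column 2; remove that cell from P, ejecting 2. So w(3) = 2. P is now [[1], [3]].
Step i=2: Q has 2 at row 2, column 1; remove 3 from row 2 of P and reverse-bump: 3 enters row 1 and ejects 1. So w(2) = 1. P is now [[3]].
Step i=1: Q has 1 at row 1, column 1; remove that cell from P, ejecting 3. So w(1) = 3. P is now [].

So w = 3 1 2 5 7 4 6.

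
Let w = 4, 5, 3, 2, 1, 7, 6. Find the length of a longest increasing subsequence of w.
3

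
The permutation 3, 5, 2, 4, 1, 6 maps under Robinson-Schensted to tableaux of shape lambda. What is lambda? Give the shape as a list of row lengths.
[3, 2, 1]

Row-insert each entry into an empty tableau.

After inserting 3: P = [[3]].
After inserting 5: P = [[3, 5]].
After inserting 2: P = [[2, 5], [3]].
After inserting 4: P = [[2, 4], [3, 5]].
After inserting 1: P = [[1, 4], [2, 5], [3]].
After inserting 6: P = [[1, 4, 6], [2, 5], [3]].

The final insertion tableau P = [[1, 4, 6], [2, 5], [3]] has shape [3, 2, 1].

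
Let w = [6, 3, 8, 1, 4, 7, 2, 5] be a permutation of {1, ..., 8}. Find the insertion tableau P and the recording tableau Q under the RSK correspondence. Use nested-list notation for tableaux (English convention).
Insert each entry of the permutation into P by Schensted row insertion, recording in Q the position of each new cell.

Insert 6: appended to row 1. P = [[6]], Q = [[1]].
Insert 3: 3 bumps 6 from row 1; 6 starts row 2. P = [[3], [6]], Q = [[1], [2]].
Insert 8: appended to row 1. P = [[3, 8], [6]], Q = [[1, 3], [2]].
Insert 1: 1 bumps 3 from row 1; 3 bumps 6 from row 2; 6 starts row 3. P = [[1, 8], [3], [6]], Q = [[1, 3], [2], [4]].
Insert 4: 4 bumps 8 from row 1; 8 appends to row 2. P = [[1, 4], [3, 8], [6]], Q = [[1, 3], [2, 5], [4]].
Insert 7: appended to row 1. P = [[1, 4, 7], [3, 8], [6]], Q = [[1, 3, 6], [2, 5], [4]].
Insert 2: 2 bumps 4 from row 1; 4 bumps 8 from row 2; 8 appends to row 3. P = [[1, 2, 7], [3, 4], [6, 8]], Q = [[1, 3, 6], [2, 5], [4, 7]].
Insert 5: 5 bumps 7 from row 1; 7 appends to row 2. P = [[1, 2, 5], [3, 4, 7], [6, 8]], Q = [[1, 3, 6], [2, 5, 8], [4, 7]].

So P = [[1, 2, 5], [3, 4, 7], [6, 8]], Q = [[1, 3, 6], [2, 5, 8], [4, 7]].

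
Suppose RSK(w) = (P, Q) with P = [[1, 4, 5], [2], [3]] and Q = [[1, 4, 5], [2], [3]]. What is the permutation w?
3 2 1 4 5

Reverse RSK: for i = n, n-1, ..., 1, locate i in Q, remove the corresponding corner cell from P, and reverse-bump its entry up through P; the value ejected from row 1 is w(i).

So w = 3 2 1 4 5.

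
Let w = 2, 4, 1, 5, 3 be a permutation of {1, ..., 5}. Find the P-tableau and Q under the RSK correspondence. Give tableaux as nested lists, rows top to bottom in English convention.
Insert each entry of the permutation into P by Schensted row insertion, recording in Q the position of each new cell.

Insert 2: appended to row 1. P = [[2]], Q = [[1]].
Insert 4: appended to row 1. P = [[2, 4]], Q = [[1, 2]].
Insert 1: 1 bumps 2 from row 1; 2 starts row 2. P = [[1, 4], [2]], Q = [[1, 2], [3]].
Insert 5: appended to row 1. P = [[1, 4, 5], [2]], Q = [[1, 2, 4], [3]].
Insert 3: 3 bumps 4 from row 1; 4 appends to row 2. P = [[1, 3, 5], [2, 4]], Q = [[1, 2, 4], [3, 5]].

So P = [[1, 3, 5], [2, 4]], Q = [[1, 2, 4], [3, 5]].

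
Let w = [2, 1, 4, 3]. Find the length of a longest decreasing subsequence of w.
2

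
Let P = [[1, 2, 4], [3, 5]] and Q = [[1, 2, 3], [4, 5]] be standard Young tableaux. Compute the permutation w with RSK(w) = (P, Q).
1 3 5 2 4

Reverse RSK: for i = n, n-1, ..., 1, locate i in Q, remove the corresponding corner cell from P, and reverse-bump its entry up through P; the value ejected from row 1 is w(i).

So w = 1 3 5 2 4.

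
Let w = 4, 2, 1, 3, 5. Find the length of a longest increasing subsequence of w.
3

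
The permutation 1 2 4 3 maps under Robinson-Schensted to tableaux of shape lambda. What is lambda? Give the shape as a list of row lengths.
Row-insert each entry into an empty tableau.

After inserting 1: P = [[1]].
After inserting 2: P = [[1, 2]].
After inserting 4: P = [[1, 2, 4]].
After inserting 3: P = [[1, 2, 3], [4]].

The final insertion tableau P = [[1, 2, 3], [4]] has shape [3, 1].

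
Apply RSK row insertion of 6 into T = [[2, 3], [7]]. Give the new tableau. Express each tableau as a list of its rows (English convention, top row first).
[[2, 3, 6], [7]]

6 is larger than every entry of row 1, so it is appended to row 1. The new tableau is [[2, 3, 6], [7]].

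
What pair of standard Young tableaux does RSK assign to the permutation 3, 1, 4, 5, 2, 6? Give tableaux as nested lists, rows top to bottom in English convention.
P = [[1, 2, 5, 6], [3, 4]], Q = [[1, 3, 4, 6], [2, 5]]

Insert each entry of the permutation into P by Schensted row insertion, recording in Q the position of each new cell.

Insert 3: appended to row 1. P = [[3]], Q = [[1]].
Insert 1: 1 bumps 3 from row 1; 3 starts row 2. P = [[1], [3]], Q = [[1], [2]].
Insert 4: appended to row 1. P = [[1, 4], [3]], Q = [[1, 3], [2]].
Insert 5: appended to row 1. P = [[1, 4, 5], [3]], Q = [[1, 3, 4], [2]].
Insert 2: 2 bumps 4 from row 1; 4 appends to row 2. P = [[1, 2, 5], [3, 4]], Q = [[1, 3, 4], [2, 5]].
Insert 6: appended to row 1. P = [[1, 2, 5, 6], [3, 4]], Q = [[1, 3, 4, 6], [2, 5]].

So P = [[1, 2, 5, 6], [3, 4]], Q = [[1, 3, 4, 6], [2, 5]].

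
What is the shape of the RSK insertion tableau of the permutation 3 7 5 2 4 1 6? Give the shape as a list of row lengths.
Row-insert each entry into an empty tableau.

After inserting 3: P = [[3]].
After inserting 7: P = [[3, 7]].
After inserting 5: P = [[3, 5], [7]].
After inserting 2: P = [[2, 5], [3], [7]].
After inserting 4: P = [[2, 4], [3, 5], [7]].
After inserting 1: P = [[1, 4], [2, 5], [3], [7]].
After inserting 6: P = [[1, 4, 6], [2, 5], [3], [7]].

The final insertion tableau P = [[1, 4, 6], [2, 5], [3], [7]] has shape [3, 2, 1, 1].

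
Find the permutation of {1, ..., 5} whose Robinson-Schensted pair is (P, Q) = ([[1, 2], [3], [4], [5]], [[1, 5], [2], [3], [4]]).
Reverse the RSK construction: for i from n down to 1, find the cell of Q containing i, remove the entry at that cell from P, and reverse-bump it up through P; the value ejected from row 1 is w(i).

Step i=5: Q has 5 at row 1, column 2; remove that cell from P, ejecting 2. So w(5) = 2. P is now [[1], [3], [4], [5]].
Step i=4: Q has 4 at row 4, column 1; remove 5 from row 4 of P and reverse-bump: 5 enters row 3 and ejects 4; 4 enters row 2 and ejects 3; 3 enters row 1 and ejects 1. So w(4) = 1. P is now [[3], [4], [5]].
Step i=3: Q has 3 at row 3, column 1; remove 5 from row 3 of P and reverse-bump: 5 enters row 2 and ejects 4; 4 enters row 1 and ejects 3. So w(3) = 3. P is now [[4], [5]].
Step i=2: Q has 2 at row 2, column 1; remove 5 from row 2 of P and reverse-bump: 5 enters row 1 and ejects 4. So w(2) = 4. P is now [[5]].
Step i=1: Q has 1 at row 1, column 1; remove that cell from P, ejecting 5. So w(1) = 5. P is now [].

So w = 5 4 3 1 2.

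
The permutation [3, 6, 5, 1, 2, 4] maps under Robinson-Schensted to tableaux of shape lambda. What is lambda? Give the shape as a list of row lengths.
RSK row insertion gives P = [[1, 2, 4], [3, 5], [6]], which has shape [3, 2, 1].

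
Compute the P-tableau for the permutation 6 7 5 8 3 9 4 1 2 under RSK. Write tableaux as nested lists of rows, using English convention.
Insert 6: appended to row 1. P = [[6]].
Insert 7: appended to row 1. P = [[6, 7]].
Insert 5: 5 bumps 6 from row 1; 6 starts row 2. P = [[5, 7], [6]].
Insert 8: appended to row 1. P = [[5, 7, 8], [6]].
Insert 3: 3 bumps 5 from row 1; 5 bumps 6 from row 2; 6 starts row 3. P = [[3, 7, 8], [5], [6]].
Insert 9: appended to row 1. P = [[3, 7, 8, 9], [5], [6]].
Insert 4: 4 bumps 7 from row 1; 7 appends to row 2. P = [[3, 4, 8, 9], [5, 7], [6]].
Insert 1: 1 bumps 3 from row 1; 3 bumps 5 from row 2; 5 bumps 6 from row 3; 6 starts row 4. P = [[1, 4, 8, 9], [3, 7], [5], [6]].
Insert 2: 2 bumps 4 from row 1; 4 bumps 7 from row 2; 7 appends to row 3. P = [[1, 2, 8, 9], [3, 4], [5, 7], [6]].

So P = [[1, 2, 8, 9], [3, 4], [5, 7], [6]].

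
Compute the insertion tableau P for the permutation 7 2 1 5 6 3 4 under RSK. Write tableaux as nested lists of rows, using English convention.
P = [[1, 3, 4], [2, 5, 6], [7]]

Insert 7: appended to row 1. P = [[7]].
Insert 2: 2 bumps 7 from row 1; 7 starts row 2. P = [[2], [7]].
Insert 1: 1 bumps 2 from row 1; 2 bumps 7 from row 2; 7 starts row 3. P = [[1], [2], [7]].
Insert 5: appended to row 1. P = [[1, 5], [2], [7]].
Insert 6: appended to row 1. P = [[1, 5, 6], [2], [7]].
Insert 3: 3 bumps 5 from row 1; 5 appends to row 2. P = [[1, 3, 6], [2, 5], [7]].
Insert 4: 4 bumps 6 from row 1; 6 appends to row 2. P = [[1, 3, 4], [2, 5, 6], [7]].

So P = [[1, 3, 4], [2, 5, 6], [7]].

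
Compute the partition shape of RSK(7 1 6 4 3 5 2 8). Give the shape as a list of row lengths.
[4, 1, 1, 1, 1]

RSK row insertion gives P = [[1, 2, 5, 8], [3], [4], [6], [7]], which has shape [4, 1, 1, 1, 1].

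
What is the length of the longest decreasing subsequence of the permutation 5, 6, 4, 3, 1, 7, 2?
4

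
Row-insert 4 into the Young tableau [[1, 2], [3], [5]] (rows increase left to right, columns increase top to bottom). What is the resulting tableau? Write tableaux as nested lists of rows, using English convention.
[[1, 2, 4], [3], [5]]

4 is larger than every entry of row 1, so it is appended to row 1. The new tableau is [[1, 2, 4], [3], [5]].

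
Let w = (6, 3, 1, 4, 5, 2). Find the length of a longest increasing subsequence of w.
3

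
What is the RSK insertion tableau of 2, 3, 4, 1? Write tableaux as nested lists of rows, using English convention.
After inserting 2: P = [[2]].
After inserting 3: P = [[2, 3]].
After inserting 4: P = [[2, 3, 4]].
After inserting 1: P = [[1, 3, 4], [2]].

So P = [[1, 3, 4], [2]].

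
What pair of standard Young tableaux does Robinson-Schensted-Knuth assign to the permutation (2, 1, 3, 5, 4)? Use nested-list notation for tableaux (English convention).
P = [[1, 3, 4], [2, 5]], Q = [[1, 3, 4], [2, 5]]

Insert each entry of the permutation into P by Schensted row insertion, recording in Q the position of each new cell.

Insert 2: appended to row 1. P = [[2]].
Insert 1: 1 bumps 2 from row 1; 2 starts row 2. P = [[1], [2]].
Insert 3: appended to row 1. P = [[1, 3], [2]].
Insert 5: appended to row 1. P = [[1, 3, 5], [2]].
Insert 4: 4 bumps 5 from row 1; 5 appends to row 2. P = [[1, 3, 4], [2, 5]].

So P = [[1, 3, 4], [2, 5]], Q = [[1, 3, 4], [2, 5]].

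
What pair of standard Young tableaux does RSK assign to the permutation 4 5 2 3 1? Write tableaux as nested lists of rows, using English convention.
Insert each entry of the permutation into P by Schensted row insertion, recording in Q the position of each new cell.

Insert 4: appended to row 1. P = [[4]].
Insert 5: appended to row 1. P = [[4, 5]].
Insert 2: 2 bumps 4 from row 1; 4 starts row 2. P = [[2, 5], [4]].
Insert 3: 3 bumps 5 from row 1; 5 appends to row 2. P = [[2, 3], [4, 5]].
Insert 1: 1 bumps 2 from row 1; 2 bumps 4 from row 2; 4 starts row 3. P = [[1, 3], [2, 5], [4]].

So P = [[1, 3], [2, 5], [4]], Q = [[1, 2], [3, 4], [5]].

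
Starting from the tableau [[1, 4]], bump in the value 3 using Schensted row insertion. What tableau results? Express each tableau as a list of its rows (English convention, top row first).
In row 1, 3 replaces 4 (the leftmost entry greater than 3); 4 is bumped to row 2. 4 starts a new row 2. The new tableau is [[1, 3], [4]].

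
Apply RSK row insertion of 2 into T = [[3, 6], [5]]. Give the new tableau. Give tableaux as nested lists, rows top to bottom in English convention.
In row 1, 2 replaces 3 (the leftmost entry greater than 2); 3 is bumped to row 2. In row 2, 3 replaces 5 (the leftmost entry greater than 3); 5 is bumped to row 3. 5 starts a new row 3. The new tableau is [[2, 6], [3], [5]].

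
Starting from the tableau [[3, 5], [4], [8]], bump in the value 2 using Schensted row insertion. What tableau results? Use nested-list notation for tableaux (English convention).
In row 1, 2 replaces 3 (the leftmost entry greater than 2); 3 is bumped to row 2. In row 2, 3 replaces 4 (the leftmost entry greater than 3); 4 is bumped to row 3. In row 3, 4 replaces 8 (the leftmost entry greater than 4); 8 is bumped to row 4. 8 starts a new row 4. The new tableau is [[2, 5], [3], [4], [8]].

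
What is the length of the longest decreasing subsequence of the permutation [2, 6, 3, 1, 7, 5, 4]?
3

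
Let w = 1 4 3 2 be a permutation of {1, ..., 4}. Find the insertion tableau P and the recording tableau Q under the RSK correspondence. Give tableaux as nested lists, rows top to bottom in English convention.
Insert each entry of the permutation into P by Schensted row insertion, recording in Q the position of each new cell.

Insert 1: appended to row 1. P = [[1]], Q = [[1]].
Insert 4: appended to row 1. P = [[1, 4]], Q = [[1, 2]].
Insert 3: 3 bumps 4 from row 1; 4 starts row 2. P = [[1, 3], [4]], Q = [[1, 2], [3]].
Insert 2: 2 bumps 3 from row 1; 3 bumps 4 from row 2; 4 starts row 3. P = [[1, 2], [3], [4]], Q = [[1, 2], [3], [4]].

So P = [[1, 2], [3], [4]], Q = [[1, 2], [3], [4]].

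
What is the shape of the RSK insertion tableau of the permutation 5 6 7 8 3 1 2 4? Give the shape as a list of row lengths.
Row-insert each entry into an empty tableau.

After inserting 5: P = [[5]].
After inserting 6: P = [[5, 6]].
After inserting 7: P = [[5, 6, 7]].
After inserting 8: P = [[5, 6, 7, 8]].
After inserting 3: P = [[3, 6, 7, 8], [5]].
After inserting 1: P = [[1, 6, 7, 8], [3], [5]].
After inserting 2: P = [[1, 2, 7, 8], [3, 6], [5]].
After inserting 4: P = [[1, 2, 4, 8], [3, 6, 7], [5]].

The final insertion tableau P = [[1, 2, 4, 8], [3, 6, 7], [5]] has shape [4, 3, 1].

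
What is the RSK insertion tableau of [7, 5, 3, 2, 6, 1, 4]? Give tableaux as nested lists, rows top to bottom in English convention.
Insert 7: appended to row 1. P = [[7]].
Insert 5: 5 bumps 7 from row 1; 7 starts row 2. P = [[5], [7]].
Insert 3: 3 bumps 5 from row 1; 5 bumps 7 from row 2; 7 starts row 3. P = [[3], [5], [7]].
Insert 2: 2 bumps 3 from row 1; 3 bumps 5 from row 2; 5 bumps 7 from row 3; 7 starts row 4. P = [[2], [3], [5], [7]].
Insert 6: appended to row 1. P = [[2, 6], [3], [5], [7]].
Insert 1: 1 bumps 2 from row 1; 2 bumps 3 from row 2; 3 bumps 5 from row 3; 5 bumps 7 from row 4; 7 starts row 5. P = [[1, 6], [2], [3], [5], [7]].
Insert 4: 4 bumps 6 from row 1; 6 appends to row 2. P = [[1, 4], [2, 6], [3], [5], [7]].

So P = [[1, 4], [2, 6], [3], [5], [7]].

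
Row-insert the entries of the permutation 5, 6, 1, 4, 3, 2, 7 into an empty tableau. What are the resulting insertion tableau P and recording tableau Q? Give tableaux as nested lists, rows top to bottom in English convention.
P = [[1, 2, 7], [3, 6], [4], [5]], Q = [[1, 2, 7], [3, 4], [5], [6]]

Insert each entry of the permutation into P by Schensted row insertion, recording in Q the position of each new cell.

After inserting 5: P = [[5]].
After inserting 6: P = [[5, 6]].
After inserting 1: P = [[1, 6], [5]].
After inserting 4: P = [[1, 4], [5, 6]].
After inserting 3: P = [[1, 3], [4, 6], [5]].
After inserting 2: P = [[1, 2], [3, 6], [4], [5]].
After inserting 7: P = [[1, 2, 7], [3, 6], [4], [5]].

So P = [[1, 2, 7], [3, 6], [4], [5]], Q = [[1, 2, 7], [3, 4], [5], [6]].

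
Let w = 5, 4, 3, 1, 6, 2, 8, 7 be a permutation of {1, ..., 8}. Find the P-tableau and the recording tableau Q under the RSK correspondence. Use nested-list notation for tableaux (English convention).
Insert each entry of the permutation into P by Schensted row insertion, recording in Q the position of each new cell.

Insert 5: appended to row 1. P = [[5]].
Insert 4: 4 bumps 5 from row 1; 5 starts row 2. P = [[4], [5]].
Insert 3: 3 bumps 4 from row 1; 4 bumps 5 from row 2; 5 starts row 3. P = [[3], [4], [5]].
Insert 1: 1 bumps 3 from row 1; 3 bumps 4 from row 2; 4 bumps 5 from row 3; 5 starts row 4. P = [[1], [3], [4], [5]].
Insert 6: appended to row 1. P = [[1, 6], [3], [4], [5]].
Insert 2: 2 bumps 6 from row 1; 6 appends to row 2. P = [[1, 2], [3, 6], [4], [5]].
Insert 8: appended to row 1. P = [[1, 2, 8], [3, 6], [4], [5]].
Insert 7: 7 bumps 8 from row 1; 8 appends to row 2. P = [[1, 2, 7], [3, 6, 8], [4], [5]].

So P = [[1, 2, 7], [3, 6, 8], [4], [5]], Q = [[1, 5, 7], [2, 6, 8], [3], [4]].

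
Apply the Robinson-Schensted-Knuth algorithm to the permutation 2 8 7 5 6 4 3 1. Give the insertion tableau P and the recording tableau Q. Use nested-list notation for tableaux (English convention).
Insert each entry of the permutation into P by Schensted row insertion, recording in Q the position of each new cell.

Insert 2: appended to row 1. P = [[2]], Q = [[1]].
Insert 8: appended to row 1. P = [[2, 8]], Q = [[1, 2]].
Insert 7: 7 bumps 8 from row 1; 8 starts row 2. P = [[2, 7], [8]], Q = [[1, 2], [3]].
Insert 5: 5 bumps 7 from row 1; 7 bumps 8 from row 2; 8 starts row 3. P = [[2, 5], [7], [8]], Q = [[1, 2], [3], [4]].
Insert 6: appended to row 1. P = [[2, 5, 6], [7], [8]], Q = [[1, 2, 5], [3], [4]].
Insert 4: 4 bumps 5 from row 1; 5 bumps 7 from row 2; 7 bumps 8 from row 3; 8 starts row 4. P = [[2, 4, 6], [5], [7], [8]], Q = [[1, 2, 5], [3], [4], [6]].
Insert 3: 3 bumps 4 from row 1; 4 bumps 5 from row 2; 5 bumps 7 from row 3; 7 bumps 8 from row 4; 8 starts row 5. P = [[2, 3, 6], [4], [5], [7], [8]], Q = [[1, 2, 5], [3], [4], [6], [7]].
Insert 1: 1 bumps 2 from row 1; 2 bumps 4 from row 2; 4 bumps 5 from row 3; 5 bumps 7 from row 4; 7 bumps 8 from row 5; 8 starts row 6. P = [[1, 3, 6], [2], [4], [5], [7], [8]], Q = [[1, 2, 5], [3], [4], [6], [7], [8]].

So P = [[1, 3, 6], [2], [4], [5], [7], [8]], Q = [[1, 2, 5], [3], [4], [6], [7], [8]].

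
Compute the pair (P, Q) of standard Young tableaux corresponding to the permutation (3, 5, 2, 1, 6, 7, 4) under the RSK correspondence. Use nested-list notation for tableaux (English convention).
P = [[1, 4, 6, 7], [2, 5], [3]], Q = [[1, 2, 5, 6], [3, 7], [4]]

Insert each entry of the permutation into P by Schensted row insertion, recording in Q the position of each new cell.

After inserting 3: P = [[3]].
After inserting 5: P = [[3, 5]].
After inserting 2: P = [[2, 5], [3]].
After inserting 1: P = [[1, 5], [2], [3]].
After inserting 6: P = [[1, 5, 6], [2], [3]].
After inserting 7: P = [[1, 5, 6, 7], [2], [3]].
After inserting 4: P = [[1, 4, 6, 7], [2, 5], [3]].

So P = [[1, 4, 6, 7], [2, 5], [3]], Q = [[1, 2, 5, 6], [3, 7], [4]].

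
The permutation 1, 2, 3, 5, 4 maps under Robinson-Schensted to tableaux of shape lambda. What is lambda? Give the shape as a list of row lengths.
[4, 1]

Row-insert each entry into an empty tableau.

After inserting 1: P = [[1]].
After inserting 2: P = [[1, 2]].
After inserting 3: P = [[1, 2, 3]].
After inserting 5: P = [[1, 2, 3, 5]].
After inserting 4: P = [[1, 2, 3, 4], [5]].

The final insertion tableau P = [[1, 2, 3, 4], [5]] has shape [4, 1].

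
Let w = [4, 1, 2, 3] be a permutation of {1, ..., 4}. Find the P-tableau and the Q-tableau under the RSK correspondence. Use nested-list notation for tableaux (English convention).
Insert each entry of the permutation into P by Schensted row insertion, recording in Q the position of each new cell.

After inserting 4: P = [[4]].
After inserting 1: P = [[1], [4]].
After inserting 2: P = [[1, 2], [4]].
After inserting 3: P = [[1, 2, 3], [4]].

So P = [[1, 2, 3], [4]], Q = [[1, 3, 4], [2]].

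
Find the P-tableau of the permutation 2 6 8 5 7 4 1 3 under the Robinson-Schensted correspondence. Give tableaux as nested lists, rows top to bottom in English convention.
P = [[1, 3, 7], [2, 4], [5, 8], [6]]

Insert 2: appended to row 1. P = [[2]].
Insert 6: appended to row 1. P = [[2, 6]].
Insert 8: appended to row 1. P = [[2, 6, 8]].
Insert 5: 5 bumps 6 from row 1; 6 starts row 2. P = [[2, 5, 8], [6]].
Insert 7: 7 bumps 8 from row 1; 8 appends to row 2. P = [[2, 5, 7], [6, 8]].
Insert 4: 4 bumps 5 from row 1; 5 bumps 6 from row 2; 6 starts row 3. P = [[2, 4, 7], [5, 8], [6]].
Insert 1: 1 bumps 2 from row 1; 2 bumps 5 from row 2; 5 bumps 6 from row 3; 6 starts row 4. P = [[1, 4, 7], [2, 8], [5], [6]].
Insert 3: 3 bumps 4 from row 1; 4 bumps 8 from row 2; 8 appends to row 3. P = [[1, 3, 7], [2, 4], [5, 8], [6]].

So P = [[1, 3, 7], [2, 4], [5, 8], [6]].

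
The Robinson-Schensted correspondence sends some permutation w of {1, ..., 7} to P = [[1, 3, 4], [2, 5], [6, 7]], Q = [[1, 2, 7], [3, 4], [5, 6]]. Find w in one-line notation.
Reverse the RSK construction: for i from n down to 1, find the cell of Q containing i, remove the entry at that cell from P, and reverse-bump it up through P; the value ejected from row 1 is w(i).

Step i=7: Q has 7 at row 1, column 3; remove that cell from P, ejecting 4. So w(7) = 4. P is now [[1, 3], [2, 5], [6, 7]].
Step i=6: Q has 6 at row 3, column 2; remove 7 from row 3 of P and reverse-bump: 7 enters row 2 and ejects 5; 5 enters row 1 and ejects 3. So w(6) = 3. P is now [[1, 5], [2, 7], [6]].
Step i=5: Q has 5 at row 3, column 1; remove 6 from row 3 of P and reverse-bump: 6 enters row 2 and ejects 2; 2 enters row 1 and ejects 1. So w(5) = 1. P is now [[2, 5], [6, 7]].
Step i=4: Q has 4 at row 2, column 2; remove 7 from row 2 of P and reverse-bump: 7 enters row 1 and ejects 5. So w(4) = 5. P is now [[2, 7], [6]].
Step i=3: Q has 3 at row 2, column 1; remove 6 from row 2 of P and reverse-bump: 6 enters row 1 and ejects 2. So w(3) = 2. P is now [[6, 7]].
Step i=2: Q has 2 at row 1, column 2; remove that cell from P, ejecting 7. So w(2) = 7. P is now [[6]].
Step i=1: Q has 1 at row 1, column 1; remove that cell from P, ejecting 6. So w(1) = 6. P is now [].

So w = 6 7 2 5 1 3 4.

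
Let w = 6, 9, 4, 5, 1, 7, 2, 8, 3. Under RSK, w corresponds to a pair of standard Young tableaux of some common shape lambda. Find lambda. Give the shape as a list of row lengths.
Row-insert each entry into an empty tableau.

After inserting 6: P = [[6]].
After inserting 9: P = [[6, 9]].
After inserting 4: P = [[4, 9], [6]].
After inserting 5: P = [[4, 5], [6, 9]].
After inserting 1: P = [[1, 5], [4, 9], [6]].
After inserting 7: P = [[1, 5, 7], [4, 9], [6]].
After inserting 2: P = [[1, 2, 7], [4, 5], [6, 9]].
After inserting 8: P = [[1, 2, 7, 8], [4, 5], [6, 9]].
After inserting 3: P = [[1, 2, 3, 8], [4, 5, 7], [6, 9]].

The final insertion tableau P = [[1, 2, 3, 8], [4, 5, 7], [6, 9]] has shape [4, 3, 2].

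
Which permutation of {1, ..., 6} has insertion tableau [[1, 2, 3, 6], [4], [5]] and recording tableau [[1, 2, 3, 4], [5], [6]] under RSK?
1 2 5 6 4 3

Reverse the RSK construction: for i from n down to 1, find the cell of Q containing i, remove the entry at that cell from P, and reverse-bump it up through P; the value ejected from row 1 is w(i).

Step i=6: Q has 6 at row 3, column 1; remove 5 from row 3 of P and reverse-bump: 5 enters row 2 and ejects 4; 4 enters row 1 and ejects 3. So w(6) = 3. P is now [[1, 2, 4, 6], [5]].
Step i=5: Q has 5 at row 2, column 1; remove 5 from row 2 of P and reverse-bump: 5 enters row 1 and ejects 4. So w(5) = 4. P is now [[1, 2, 5, 6]].
Step i=4: Q has 4 at row 1, column 4; remove that cell from P, ejecting 6. So w(4) = 6. P is now [[1, 2, 5]].
Step i=3: Q has 3 at row 1, column 3; remove that cell from P, ejecting 5. So w(3) = 5. P is now [[1, 2]].
Step i=2: Q has 2 at row 1, column 2; remove that cell from P, ejecting 2. So w(2) = 2. P is now [[1]].
Step i=1: Q has 1 at row 1, column 1; remove that cell from P, ejecting 1. So w(1) = 1. P is now [].

So w = 1 2 5 6 4 3.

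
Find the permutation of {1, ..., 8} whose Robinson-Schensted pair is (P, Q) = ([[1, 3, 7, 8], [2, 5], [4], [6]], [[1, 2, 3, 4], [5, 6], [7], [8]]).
Reverse the RSK construction: for i from n down to 1, find the cell of Q containing i, remove the entry at that cell from P, and reverse-bump it up through P; the value ejected from row 1 is w(i).

Step i=8: Q has 8 at row 4, column 1; remove 6 from row 4 of P and reverse-bump: 6 enters row 3 and ejects 4; 4 enters row 2 and ejects 2; 2 enters row 1 and ejects 1. So w(8) = 1. P is now [[2, 3, 7, 8], [4, 5], [6]].
Step i=7: Q has 7 at row 3, column 1; remove 6 from row 3 of P and reverse-bump: 6 enters row 2 and ejects 5; 5 enters row 1 and ejects 3. So w(7) = 3. P is now [[2, 5, 7, 8], [4, 6]].
Step i=6: Q has 6 at row 2, column 2; remove 6 from row 2 of P and reverse-bump: 6 enters row 1 and ejects 5. So w(6) = 5. P is now [[2, 6, 7, 8], [4]].
Step i=5: Q has 5 at row 2, column 1; remove 4 from row 2 of P and reverse-bump: 4 enters row 1 and ejects 2. So w(5) = 2. P is now [[4, 6, 7, 8]].
Step i=4: Q has 4 at row 1, column 4; remove that cell from P, ejecting 8. So w(4) = 8. P is now [[4, 6, 7]].
Step i=3: Q has 3 at row 1, column 3; remove that cell from P, ejecting 7. So w(3) = 7. P is now [[4, 6]].
Step i=2: Q has 2 at row 1, column 2; remove that cell from P, ejecting 6. So w(2) = 6. P is now [[4]].
Step i=1: Q has 1 at row 1, column 1; remove that cell from P, ejecting 4. So w(1) = 4. P is now [].

So w = 4 6 7 8 2 5 3 1.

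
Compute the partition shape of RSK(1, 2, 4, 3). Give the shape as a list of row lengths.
RSK row insertion gives P = [[1, 2, 3], [4]], which has shape [3, 1].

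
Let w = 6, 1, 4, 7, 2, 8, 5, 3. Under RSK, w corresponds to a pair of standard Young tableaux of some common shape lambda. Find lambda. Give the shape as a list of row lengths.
[4, 2, 2]

Row-insert each entry into an empty tableau.

After inserting 6: P = [[6]].
After inserting 1: P = [[1], [6]].
After inserting 4: P = [[1, 4], [6]].
After inserting 7: P = [[1, 4, 7], [6]].
After inserting 2: P = [[1, 2, 7], [4], [6]].
After inserting 8: P = [[1, 2, 7, 8], [4], [6]].
After inserting 5: P = [[1, 2, 5, 8], [4, 7], [6]].
After inserting 3: P = [[1, 2, 3, 8], [4, 5], [6, 7]].

The final insertion tableau P = [[1, 2, 3, 8], [4, 5], [6, 7]] has shape [4, 2, 2].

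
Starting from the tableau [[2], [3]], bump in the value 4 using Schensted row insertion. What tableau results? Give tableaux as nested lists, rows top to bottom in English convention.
[[2, 4], [3]]

4 is larger than every entry of row 1, so it is appended to row 1. The new tableau is [[2, 4], [3]].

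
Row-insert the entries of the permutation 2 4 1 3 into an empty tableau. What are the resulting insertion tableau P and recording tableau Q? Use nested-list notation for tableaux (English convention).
Insert each entry of the permutation into P by Schensted row insertion, recording in Q the position of each new cell.

Insert 2: appended to row 1. P = [[2]].
Insert 4: appended to row 1. P = [[2, 4]].
Insert 1: 1 bumps 2 from row 1; 2 starts row 2. P = [[1, 4], [2]].
Insert 3: 3 bumps 4 from row 1; 4 appends to row 2. P = [[1, 3], [2, 4]].

So P = [[1, 3], [2, 4]], Q = [[1, 2], [3, 4]].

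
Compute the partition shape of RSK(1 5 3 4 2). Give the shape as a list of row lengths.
[3, 1, 1]

Row-insert each entry into an empty tableau.

After inserting 1: P = [[1]].
After inserting 5: P = [[1, 5]].
After inserting 3: P = [[1, 3], [5]].
After inserting 4: P = [[1, 3, 4], [5]].
After inserting 2: P = [[1, 2, 4], [3], [5]].

The final insertion tableau P = [[1, 2, 4], [3], [5]] has shape [3, 1, 1].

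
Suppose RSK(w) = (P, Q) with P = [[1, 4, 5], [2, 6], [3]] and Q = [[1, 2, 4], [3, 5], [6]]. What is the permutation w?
3 4 2 6 5 1

Reverse the RSK construction: for i from n down to 1, find the cell of Q containing i, remove the entry at that cell from P, and reverse-bump it up through P; the value ejected from row 1 is w(i).

Step i=6: Q has 6 at row 3, column 1; remove 3 from row 3 of P and reverse-bump: 3 enters row 2 and ejects 2; 2 enters row 1 and ejects 1. So w(6) = 1. P is now [[2, 4, 5], [3, 6]].
Step i=5: Q has 5 at row 2, column 2; remove 6 from row 2 of P and reverse-bump: 6 enters row 1 and ejects 5. So w(5) = 5. P is now [[2, 4, 6], [3]].
Step i=4: Q has 4 at row 1, column 3; remove that cell from P, ejecting 6. So w(4) = 6. P is now [[2, 4], [3]].
Step i=3: Q has 3 at row 2, column 1; remove 3 from row 2 of P and reverse-bump: 3 enters row 1 and ejects 2. So w(3) = 2. P is now [[3, 4]].
Step i=2: Q has 2 at row 1, column 2; remove that cell from P, ejecting 4. So w(2) = 4. P is now [[3]].
Step i=1: Q has 1 at row 1, column 1; remove that cell from P, ejecting 3. So w(1) = 3. P is now [].

So w = 3 4 2 6 5 1.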